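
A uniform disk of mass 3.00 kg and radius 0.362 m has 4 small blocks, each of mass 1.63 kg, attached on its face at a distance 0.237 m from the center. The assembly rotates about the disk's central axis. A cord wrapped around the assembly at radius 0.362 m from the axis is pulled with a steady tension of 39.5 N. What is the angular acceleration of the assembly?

α ≈ 25.4 rad/s²

I_disk = ½MR² = ½(3.00)(0.362)² = 0.1966 kg·m².
I_blocks = 4·m·r² = 4(1.63)(0.237)² = 0.3662 kg·m².
Total I = 0.5628 kg·m².
τ = F r = (39.5)(0.362) = 14.30 N·m.
α = τ/I = 14.30/0.5628 = 25.41 rad/s².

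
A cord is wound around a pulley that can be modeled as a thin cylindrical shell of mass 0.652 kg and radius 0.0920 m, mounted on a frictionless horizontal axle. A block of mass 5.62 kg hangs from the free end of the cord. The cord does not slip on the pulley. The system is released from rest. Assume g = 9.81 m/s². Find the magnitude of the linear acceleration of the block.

I = MR² = (0.652)(0.0920)² = 0.005519 kg·m².
Block: mg − T = ma. Pulley: TR = Iα. No-slip: a = αR, so T = (I/R²)a = 0.6520·a.
Then mg = (m + 0.6520)a, so a = (5.62)(9.81)/(5.62 + 0.6520) = 8.790 m/s².

a ≈ 8.79 m/s²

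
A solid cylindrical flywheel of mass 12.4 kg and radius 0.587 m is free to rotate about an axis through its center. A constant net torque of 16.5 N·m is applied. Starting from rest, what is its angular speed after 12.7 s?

I = ½MR² = (1/2)(12.4)(0.587)² = 2.136 kg·m².
α = τ/I = 16.5/2.136 = 7.724 rad/s².
ω = ω₀ + αt = 0 + (7.724)(12.7) = 98.09 rad/s.

ω ≈ 98.1 rad/s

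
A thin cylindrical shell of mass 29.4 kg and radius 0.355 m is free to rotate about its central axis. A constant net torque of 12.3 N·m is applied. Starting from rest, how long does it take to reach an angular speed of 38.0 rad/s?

I = MR² = (29.4)(0.355)² = 3.705 kg·m².
α = τ/I = 12.3/3.705 = 3.320 rad/s².
ω = αt ⇒ t = ω/α = 38.0/3.320 = 11.45 s.

t ≈ 11.4 s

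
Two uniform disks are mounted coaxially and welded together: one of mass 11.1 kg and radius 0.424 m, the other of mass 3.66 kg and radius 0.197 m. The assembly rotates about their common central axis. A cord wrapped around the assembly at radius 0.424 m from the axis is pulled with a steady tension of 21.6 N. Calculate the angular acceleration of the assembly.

α ≈ 8.57 rad/s²

I = ½M₁R₁² + ½M₂R₂² = ½(11.1)(0.424)² + ½(3.66)(0.197)² = 1.069 kg·m².
τ = F r = (21.6)(0.424) = 9.158 N·m.
α = τ/I = 9.158/1.069 = 8.569 rad/s².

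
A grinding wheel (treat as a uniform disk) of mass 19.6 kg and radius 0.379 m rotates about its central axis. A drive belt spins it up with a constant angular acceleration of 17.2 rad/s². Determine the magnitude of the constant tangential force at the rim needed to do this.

F ≈ 63.9 N

I = ½MR² = (1/2)(19.6)(0.379)² = 1.408 kg·m².
The required torque is τ = Iα = (1.408)(17.20) = 24.21 N·m.
A tangential force at the rim gives τ = FR, so F = τ/R = 24.21/0.379 = 63.88 N.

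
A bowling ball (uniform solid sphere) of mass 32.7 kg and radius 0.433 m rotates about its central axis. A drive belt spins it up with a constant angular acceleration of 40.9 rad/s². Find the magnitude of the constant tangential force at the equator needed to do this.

F ≈ 232 N

I = (2/5)MR² = (2/5)(32.7)(0.433)² = 2.452 kg·m².
The required torque is τ = Iα = (2.452)(40.90) = 100.3 N·m.
A tangential force at the equator gives τ = FR, so F = τ/R = 100.3/0.433 = 231.6 N.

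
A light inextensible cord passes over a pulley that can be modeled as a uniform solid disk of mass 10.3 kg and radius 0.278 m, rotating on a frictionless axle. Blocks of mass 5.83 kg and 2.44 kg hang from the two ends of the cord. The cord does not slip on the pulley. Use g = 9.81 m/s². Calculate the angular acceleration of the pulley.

α ≈ 8.91 rad/s²

I = ½MR² = (1/2)(10.3)(0.278)² = 0.3980 kg·m².
Heavier block: m₁g − T₁ = m₁a. Lighter block: T₂ − m₂g = m₂a.
Pulley: (T₁ − T₂)R = Iα = I(a/R), so T₁ − T₂ = (I/R²)a = (1/2)M_p a = 5.150·a.
Adding the three: (m₁ − m₂)g = (m₁ + m₂ + 5.150)a, so a = (5.83 − 2.44)(9.81)/(5.83 + 2.44 + 5.150) = 2.478 m/s².
α = a/R = 2.478/0.278 = 8.914 rad/s².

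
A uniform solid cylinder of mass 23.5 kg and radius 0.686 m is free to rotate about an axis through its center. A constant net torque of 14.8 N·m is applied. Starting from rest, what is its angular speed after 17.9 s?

I = ½MR² = (1/2)(23.5)(0.686)² = 5.530 kg·m².
α = τ/I = 14.8/5.530 = 2.677 rad/s².
ω = ω₀ + αt = 0 + (2.677)(17.9) = 47.91 rad/s.

ω ≈ 47.9 rad/s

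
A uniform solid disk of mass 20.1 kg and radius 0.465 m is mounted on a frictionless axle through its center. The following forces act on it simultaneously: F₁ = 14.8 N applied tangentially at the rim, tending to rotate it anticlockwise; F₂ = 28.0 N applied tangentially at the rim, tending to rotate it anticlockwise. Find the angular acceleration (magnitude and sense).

α ≈ 9.16 rad/s², anticlockwise

I = ½MR² = (1/2)(20.1)(0.465)² = 2.173 kg·m².
Taking anticlockwise as positive: τ₁ = +(14.8)(0.465) = +6.882 N·m; τ₂ = +(28.0)(0.465) = +13.02 N·m.
Net torque τ = 19.90 N·m.
α = τ/I = 19.90/2.173 = 9.159 rad/s².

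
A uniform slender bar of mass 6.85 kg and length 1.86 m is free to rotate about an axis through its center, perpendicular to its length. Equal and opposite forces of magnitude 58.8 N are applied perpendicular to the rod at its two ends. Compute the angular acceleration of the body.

α ≈ 55.4 rad/s²

I = (1/12)ML² = (1/12)(6.85)(1.86)² = 1.975 kg·m².
The couple gives τ = F·(L/2) + F·(L/2) = F L = (58.8)(1.86) = 109.4 N·m.
Newton's second law for rotation, τ = Iα, gives α = τ/I = 109.4/1.975 = 55.38 rad/s².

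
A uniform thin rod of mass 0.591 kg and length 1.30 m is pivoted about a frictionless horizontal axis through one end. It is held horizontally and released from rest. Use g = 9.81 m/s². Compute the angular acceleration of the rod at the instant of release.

About the pivot, I = (1/3)ML² = (1/3)(0.591)(1.30)² = 0.3329 kg·m².
The weight acts at the center, a distance L/2 = 0.6500 m from the pivot; τ = Mg(L/2) = 3.769 N·m.
α = τ/I = 3.769/0.3329 = 11.32 rad/s².

α ≈ 11.3 rad/s²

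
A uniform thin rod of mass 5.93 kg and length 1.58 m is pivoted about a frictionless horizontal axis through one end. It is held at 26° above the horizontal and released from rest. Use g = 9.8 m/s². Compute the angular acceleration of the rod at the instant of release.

About the pivot, I = (1/3)ML² = (1/3)(5.93)(1.58)² = 4.935 kg·m².
The weight acts at the center, a distance L/2 = 0.7900 m from the pivot; τ = Mg(L/2) cos 26° = 41.26 N·m.
α = τ/I = 41.26/4.935 = 8.362 rad/s².

α ≈ 8.36 rad/s²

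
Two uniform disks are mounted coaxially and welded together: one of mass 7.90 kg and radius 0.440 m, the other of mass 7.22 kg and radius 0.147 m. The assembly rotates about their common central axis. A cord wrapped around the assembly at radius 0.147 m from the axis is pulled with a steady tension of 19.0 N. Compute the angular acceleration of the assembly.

α ≈ 3.31 rad/s²

I = ½M₁R₁² + ½M₂R₂² = ½(7.90)(0.440)² + ½(7.22)(0.147)² = 0.8427 kg·m².
τ = F r = (19.0)(0.147) = 2.793 N·m.
α = τ/I = 2.793/0.8427 = 3.314 rad/s².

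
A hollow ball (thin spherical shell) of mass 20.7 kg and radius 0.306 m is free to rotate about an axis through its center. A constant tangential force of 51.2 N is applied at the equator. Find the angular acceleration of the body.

I = (2/3)MR² = (2/3)(20.7)(0.306)² = 1.292 kg·m².
τ = F R = (51.2)(0.306) = 15.67 N·m.
Newton's second law for rotation, τ = Iα, gives α = τ/I = 15.67/1.292 = 12.12 rad/s².

α ≈ 12.1 rad/s²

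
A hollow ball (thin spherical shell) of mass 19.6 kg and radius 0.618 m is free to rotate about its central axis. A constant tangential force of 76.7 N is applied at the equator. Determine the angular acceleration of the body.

I = (2/3)MR² = (2/3)(19.6)(0.618)² = 4.990 kg·m².
τ = F R = (76.7)(0.618) = 47.40 N·m.
Newton's second law for rotation, τ = Iα, gives α = τ/I = 47.40/4.990 = 9.498 rad/s².

α ≈ 9.50 rad/s²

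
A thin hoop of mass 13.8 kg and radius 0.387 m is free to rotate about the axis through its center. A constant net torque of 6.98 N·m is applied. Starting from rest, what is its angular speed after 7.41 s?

ω ≈ 25.0 rad/s

I = MR² = (13.8)(0.387)² = 2.067 kg·m².
α = τ/I = 6.98/2.067 = 3.377 rad/s².
ω = ω₀ + αt = 0 + (3.377)(7.41) = 25.02 rad/s.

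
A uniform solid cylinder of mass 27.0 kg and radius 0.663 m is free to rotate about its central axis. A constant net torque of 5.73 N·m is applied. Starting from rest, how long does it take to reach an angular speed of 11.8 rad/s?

t ≈ 12.2 s

I = ½MR² = (1/2)(27.0)(0.663)² = 5.934 kg·m².
α = τ/I = 5.73/5.934 = 0.9656 rad/s².
ω = αt ⇒ t = ω/α = 11.8/0.9656 = 12.22 s.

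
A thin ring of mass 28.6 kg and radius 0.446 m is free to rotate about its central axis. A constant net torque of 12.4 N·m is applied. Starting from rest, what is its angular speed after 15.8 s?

ω ≈ 34.4 rad/s

I = MR² = (28.6)(0.446)² = 5.689 kg·m².
α = τ/I = 12.4/5.689 = 2.180 rad/s².
ω = ω₀ + αt = 0 + (2.180)(15.8) = 34.44 rad/s.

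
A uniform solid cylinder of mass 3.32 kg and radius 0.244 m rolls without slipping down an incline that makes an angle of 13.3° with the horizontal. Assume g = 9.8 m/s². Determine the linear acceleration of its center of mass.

Translation along the incline: Mg sinθ − f = Ma.
Rotation about the center: fR = Iα with I = ½MR². No-slip gives a = αR, so f = (I/R²)a = (1/2)M a.
Substituting: Mg sinθ = (1 + 0.5000)Ma, so a = g sinθ/(1 + 0.5000) = (9.8) sin 13.3° / 1.500 = 1.503 m/s².

a ≈ 1.50 m/s²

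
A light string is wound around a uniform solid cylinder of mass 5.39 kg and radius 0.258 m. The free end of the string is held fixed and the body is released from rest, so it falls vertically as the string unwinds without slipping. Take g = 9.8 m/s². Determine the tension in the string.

T ≈ 17.6 N

Translation: Mg − T = Ma. Rotation about the center: TR = Iα with I = ½MR².
With a = αR: T = (I/R²)a = (1/2)M a, so Mg = (1 + 0.5000)Ma.
a = g/(1 + 0.5000) = 9.8/1.500 = 6.533 m/s².
T = 0.5000·M·a = (0.5000)(5.39)(6.533) = 17.61 N.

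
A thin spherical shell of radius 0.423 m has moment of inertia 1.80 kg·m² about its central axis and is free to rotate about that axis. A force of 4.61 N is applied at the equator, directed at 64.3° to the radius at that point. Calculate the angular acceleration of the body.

Only the tangential component produces torque: τ = F R sinθ = (4.61)(0.423) sin 64.3° = 1.757 N·m.
From τ = Iα: α = 1.757/1.800 = 0.9762 rad/s².

α ≈ 0.976 rad/s²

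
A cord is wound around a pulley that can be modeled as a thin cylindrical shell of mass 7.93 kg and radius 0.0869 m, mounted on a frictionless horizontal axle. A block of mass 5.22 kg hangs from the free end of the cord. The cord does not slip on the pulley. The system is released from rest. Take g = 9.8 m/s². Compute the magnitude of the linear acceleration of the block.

I = MR² = (7.93)(0.0869)² = 0.05988 kg·m².
Block: mg − T = ma. Pulley: TR = Iα. No-slip: a = αR, so T = (I/R²)a = 7.930·a.
Then mg = (m + 7.930)a, so a = (5.22)(9.8)/(5.22 + 7.930) = 3.890 m/s².

a ≈ 3.89 m/s²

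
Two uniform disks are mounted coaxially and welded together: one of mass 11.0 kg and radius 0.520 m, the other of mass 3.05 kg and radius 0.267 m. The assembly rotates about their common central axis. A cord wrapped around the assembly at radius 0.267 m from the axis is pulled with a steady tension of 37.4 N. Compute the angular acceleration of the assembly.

α ≈ 6.26 rad/s²

I = ½M₁R₁² + ½M₂R₂² = ½(11.0)(0.520)² + ½(3.05)(0.267)² = 1.596 kg·m².
τ = F r = (37.4)(0.267) = 9.986 N·m.
α = τ/I = 9.986/1.596 = 6.257 rad/s².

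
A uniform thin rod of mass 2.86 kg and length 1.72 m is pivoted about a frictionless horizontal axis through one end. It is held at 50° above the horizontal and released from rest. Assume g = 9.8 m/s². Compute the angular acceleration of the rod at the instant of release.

About the pivot, I = (1/3)ML² = (1/3)(2.86)(1.72)² = 2.820 kg·m².
The weight acts at the center, a distance L/2 = 0.8600 m from the pivot; τ = Mg(L/2) cos 50° = 15.49 N·m.
α = τ/I = 15.49/2.820 = 5.494 rad/s².
(Equivalently α = (3g/(2L)) cos 50° = 5.494 rad/s².)

α ≈ 5.49 rad/s²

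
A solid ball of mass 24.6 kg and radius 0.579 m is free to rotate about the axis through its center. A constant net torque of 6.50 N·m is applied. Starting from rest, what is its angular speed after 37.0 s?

I = (2/5)MR² = (2/5)(24.6)(0.579)² = 3.299 kg·m².
α = τ/I = 6.50/3.299 = 1.970 rad/s².
ω = ω₀ + αt = 0 + (1.970)(37.0) = 72.91 rad/s.

ω ≈ 72.9 rad/s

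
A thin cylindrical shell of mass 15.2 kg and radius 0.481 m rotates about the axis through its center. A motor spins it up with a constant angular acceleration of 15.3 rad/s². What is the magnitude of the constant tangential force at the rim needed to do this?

F ≈ 112 N

I = MR² = (15.2)(0.481)² = 3.517 kg·m².
The required torque is τ = Iα = (3.517)(15.30) = 53.81 N·m.
A tangential force at the rim gives τ = FR, so F = τ/R = 53.81/0.481 = 111.9 N.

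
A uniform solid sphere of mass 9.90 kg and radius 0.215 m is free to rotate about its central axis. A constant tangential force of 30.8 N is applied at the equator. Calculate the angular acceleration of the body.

α ≈ 36.2 rad/s²

I = (2/5)MR² = (2/5)(9.90)(0.215)² = 0.1831 kg·m².
τ = F R = (30.8)(0.215) = 6.622 N·m.
Newton's second law for rotation, τ = Iα, gives α = τ/I = 6.622/0.1831 = 36.18 rad/s².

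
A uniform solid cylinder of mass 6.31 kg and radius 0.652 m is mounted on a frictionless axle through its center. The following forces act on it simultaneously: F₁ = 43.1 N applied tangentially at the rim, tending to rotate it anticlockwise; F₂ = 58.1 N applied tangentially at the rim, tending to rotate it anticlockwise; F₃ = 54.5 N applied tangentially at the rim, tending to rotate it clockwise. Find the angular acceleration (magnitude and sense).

α ≈ 22.7 rad/s², anticlockwise

I = ½MR² = (1/2)(6.31)(0.652)² = 1.341 kg·m².
Taking anticlockwise as positive: τ₁ = +(43.1)(0.652) = +28.10 N·m; τ₂ = +(58.1)(0.652) = +37.88 N·m; τ₃ = −(54.5)(0.652) = −35.53 N·m.
Net torque τ = 30.45 N·m.
α = τ/I = 30.45/1.341 = 22.70 rad/s².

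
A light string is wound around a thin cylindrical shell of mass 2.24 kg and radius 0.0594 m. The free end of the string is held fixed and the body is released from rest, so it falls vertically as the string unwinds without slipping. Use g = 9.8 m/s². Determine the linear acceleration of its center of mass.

Translation: Mg − T = Ma. Rotation about the center: TR = Iα with I = MR².
With a = αR: T = (I/R²)a = M a, so Mg = (1 + 1.000)Ma.
a = g/(1 + 1.000) = 9.8/2.000 = 4.900 m/s².

a ≈ 4.90 m/s²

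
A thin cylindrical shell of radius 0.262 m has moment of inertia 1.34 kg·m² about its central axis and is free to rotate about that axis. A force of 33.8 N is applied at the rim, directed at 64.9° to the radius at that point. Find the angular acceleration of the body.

Only the tangential component produces torque: τ = F R sinθ = (33.8)(0.262) sin 64.9° = 8.019 N·m.
From τ = Iα: α = 8.019/1.340 = 5.985 rad/s².

α ≈ 5.98 rad/s²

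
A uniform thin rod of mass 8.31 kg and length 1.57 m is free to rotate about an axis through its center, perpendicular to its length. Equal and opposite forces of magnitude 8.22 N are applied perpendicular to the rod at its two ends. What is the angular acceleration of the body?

I = (1/12)ML² = (1/12)(8.31)(1.57)² = 1.707 kg·m².
The couple gives τ = F·(L/2) + F·(L/2) = F L = (8.22)(1.57) = 12.91 N·m.
Newton's second law for rotation, τ = Iα, gives α = τ/I = 12.91/1.707 = 7.561 rad/s².

α ≈ 7.56 rad/s²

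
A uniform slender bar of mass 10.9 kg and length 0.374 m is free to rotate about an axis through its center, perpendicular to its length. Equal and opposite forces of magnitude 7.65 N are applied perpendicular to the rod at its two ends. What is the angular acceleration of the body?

α ≈ 22.5 rad/s²

I = (1/12)ML² = (1/12)(10.9)(0.374)² = 0.1271 kg·m².
The couple gives τ = F·(L/2) + F·(L/2) = F L = (7.65)(0.374) = 2.861 N·m.
Newton's second law for rotation, τ = Iα, gives α = τ/I = 2.861/0.1271 = 22.52 rad/s².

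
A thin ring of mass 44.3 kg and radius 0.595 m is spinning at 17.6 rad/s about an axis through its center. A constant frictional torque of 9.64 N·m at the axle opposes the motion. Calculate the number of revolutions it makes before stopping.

≈ 40.1 revolutions

I = MR² = (44.3)(0.595)² = 15.68 kg·m².
The net torque has magnitude 9.64 N·m, opposing ω.
|α| = τ/I = 9.640/15.68 = 0.6147 rad/s² (deceleration).
ω² = ω₀² − 2|α|θ with ω = 0 ⇒ θ = ω₀²/(2|α|) = 252.0 rad = 40.10 rev.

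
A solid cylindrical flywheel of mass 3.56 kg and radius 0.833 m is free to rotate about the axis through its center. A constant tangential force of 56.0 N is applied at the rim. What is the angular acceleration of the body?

I = ½MR² = (1/2)(3.56)(0.833)² = 1.235 kg·m².
τ = F R = (56.0)(0.833) = 46.65 N·m.
From τ = Iα: α = 46.65/1.235 = 37.77 rad/s².

α ≈ 37.8 rad/s²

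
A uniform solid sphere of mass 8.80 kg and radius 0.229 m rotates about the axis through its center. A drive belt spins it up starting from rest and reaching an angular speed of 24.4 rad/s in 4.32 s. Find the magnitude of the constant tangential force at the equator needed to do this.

F ≈ 4.55 N

I = (2/5)MR² = (2/5)(8.80)(0.229)² = 0.1846 kg·m².
α = Δω/Δt = (24.4 − 0)/4.32 = 5.648 rad/s².
The required torque is τ = Iα = (0.1846)(5.648) = 1.043 N·m.
A tangential force at the equator gives τ = FR, so F = τ/R = 1.043/0.229 = 4.553 N.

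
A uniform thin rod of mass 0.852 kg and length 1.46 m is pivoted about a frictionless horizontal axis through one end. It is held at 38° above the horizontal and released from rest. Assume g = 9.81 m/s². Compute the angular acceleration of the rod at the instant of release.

α ≈ 7.94 rad/s²

About the pivot, I = (1/3)ML² = (1/3)(0.852)(1.46)² = 0.6054 kg·m².
The weight acts at the center, a distance L/2 = 0.7300 m from the pivot; τ = Mg(L/2) cos 38° = 4.808 N·m.
α = τ/I = 4.808/0.6054 = 7.942 rad/s².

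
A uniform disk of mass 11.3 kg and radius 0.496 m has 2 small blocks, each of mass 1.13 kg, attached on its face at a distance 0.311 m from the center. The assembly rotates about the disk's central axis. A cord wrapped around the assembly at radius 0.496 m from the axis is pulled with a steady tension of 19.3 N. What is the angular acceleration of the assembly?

α ≈ 5.95 rad/s²

I_disk = ½MR² = ½(11.3)(0.496)² = 1.390 kg·m².
I_blocks = 2·m·r² = 2(1.13)(0.311)² = 0.2186 kg·m².
Total I = 1.609 kg·m².
τ = F r = (19.3)(0.496) = 9.573 N·m.
α = τ/I = 9.573/1.609 = 5.951 rad/s².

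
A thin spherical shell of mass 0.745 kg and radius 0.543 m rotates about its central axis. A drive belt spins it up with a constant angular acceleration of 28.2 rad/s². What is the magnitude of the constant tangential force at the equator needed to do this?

F ≈ 7.61 N

I = (2/3)MR² = (2/3)(0.745)(0.543)² = 0.1464 kg·m².
The required torque is τ = Iα = (0.1464)(28.20) = 4.130 N·m.
A tangential force at the equator gives τ = FR, so F = τ/R = 4.130/0.543 = 7.605 N.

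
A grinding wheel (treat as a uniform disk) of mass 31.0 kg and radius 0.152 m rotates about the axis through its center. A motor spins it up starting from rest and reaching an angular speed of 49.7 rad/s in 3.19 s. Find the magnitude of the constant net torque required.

I = ½MR² = (1/2)(31.0)(0.152)² = 0.3581 kg·m².
α = Δω/Δt = (49.7 − 0)/3.19 = 15.58 rad/s².
τ = Iα = (0.3581)(15.58) = 5.579 N·m.

τ ≈ 5.58 N·m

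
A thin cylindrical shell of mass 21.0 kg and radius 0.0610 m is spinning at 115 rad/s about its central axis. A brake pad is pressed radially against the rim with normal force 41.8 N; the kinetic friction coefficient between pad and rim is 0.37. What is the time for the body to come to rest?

I = MR² = (21.0)(0.0610)² = 0.07814 kg·m².
Friction force f = μN = (0.37)(41.8) = 15.47 N at the rim; torque magnitude τ = fR = 0.9434 N·m, opposing ω.
|α| = τ/I = 0.9434/0.07814 = 12.07 rad/s² (deceleration).
0 = ω₀ − |α|t ⇒ t = ω₀/|α| = 115/12.07 = 9.525 s.

t ≈ 9.53 s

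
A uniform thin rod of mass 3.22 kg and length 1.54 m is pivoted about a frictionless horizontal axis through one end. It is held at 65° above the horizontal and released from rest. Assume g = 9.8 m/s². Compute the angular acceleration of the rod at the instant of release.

About the pivot, I = (1/3)ML² = (1/3)(3.22)(1.54)² = 2.546 kg·m².
The weight acts at the center, a distance L/2 = 0.7700 m from the pivot; τ = Mg(L/2) cos 65° = 10.27 N·m.
α = τ/I = 10.27/2.546 = 4.034 rad/s².

α ≈ 4.03 rad/s²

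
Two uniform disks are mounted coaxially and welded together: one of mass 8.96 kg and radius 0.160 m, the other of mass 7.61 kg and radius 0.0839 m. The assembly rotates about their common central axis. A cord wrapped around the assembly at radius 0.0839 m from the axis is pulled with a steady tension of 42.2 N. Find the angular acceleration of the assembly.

α ≈ 25.0 rad/s²

I = ½M₁R₁² + ½M₂R₂² = ½(8.96)(0.160)² + ½(7.61)(0.0839)² = 0.1415 kg·m².
τ = F r = (42.2)(0.0839) = 3.541 N·m.
α = τ/I = 3.541/0.1415 = 25.03 rad/s².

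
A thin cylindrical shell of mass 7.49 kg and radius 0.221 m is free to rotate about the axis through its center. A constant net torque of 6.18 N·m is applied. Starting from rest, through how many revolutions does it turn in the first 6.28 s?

I = MR² = (7.49)(0.221)² = 0.3658 kg·m².
α = τ/I = 6.18/0.3658 = 16.89 rad/s².
θ = ½αt² = ½(16.89)(6.28)² = 333.1 rad.
Revolutions = θ/(2π) = 53.02.

≈ 53.0 revolutions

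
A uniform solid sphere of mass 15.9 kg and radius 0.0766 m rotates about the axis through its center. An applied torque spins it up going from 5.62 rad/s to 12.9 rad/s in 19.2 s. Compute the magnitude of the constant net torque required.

τ ≈ 0.0141 N·m

I = (2/5)MR² = (2/5)(15.9)(0.0766)² = 0.03732 kg·m².
α = Δω/Δt = (12.9 − 5.62)/19.2 = 0.3792 rad/s².
τ = Iα = (0.03732)(0.3792) = 0.01415 N·m.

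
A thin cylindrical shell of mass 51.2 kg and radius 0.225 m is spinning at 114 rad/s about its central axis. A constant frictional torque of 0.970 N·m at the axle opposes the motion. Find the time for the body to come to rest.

t ≈ 305 s

I = MR² = (51.2)(0.225)² = 2.592 kg·m².
The net torque has magnitude 0.970 N·m, opposing ω.
|α| = τ/I = 0.9700/2.592 = 0.3742 rad/s² (deceleration).
0 = ω₀ − |α|t ⇒ t = ω₀/|α| = 114/0.3742 = 304.6 s.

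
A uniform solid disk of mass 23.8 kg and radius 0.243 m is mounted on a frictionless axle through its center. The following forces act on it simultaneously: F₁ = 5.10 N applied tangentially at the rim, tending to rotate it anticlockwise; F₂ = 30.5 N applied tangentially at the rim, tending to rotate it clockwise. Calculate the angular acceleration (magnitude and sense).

I = ½MR² = (1/2)(23.8)(0.243)² = 0.7027 kg·m².
Taking anticlockwise as positive: τ₁ = +(5.10)(0.243) = +1.239 N·m; τ₂ = −(30.5)(0.243) = −7.412 N·m.
Net torque τ = -6.172 N·m.
α = τ/I = -6.172/0.7027 = -8.784 rad/s².

α ≈ 8.78 rad/s², clockwise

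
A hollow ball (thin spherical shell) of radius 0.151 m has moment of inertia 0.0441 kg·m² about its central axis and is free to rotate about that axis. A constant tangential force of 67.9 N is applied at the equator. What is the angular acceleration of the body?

α ≈ 232 rad/s²

τ = F R = (67.9)(0.151) = 10.25 N·m.
Newton's second law for rotation, τ = Iα, gives α = τ/I = 10.25/0.04410 = 232.5 rad/s².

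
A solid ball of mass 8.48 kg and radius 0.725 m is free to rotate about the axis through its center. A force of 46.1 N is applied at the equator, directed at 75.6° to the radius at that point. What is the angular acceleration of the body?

α ≈ 18.2 rad/s²

I = (2/5)MR² = (2/5)(8.48)(0.725)² = 1.783 kg·m².
Only the tangential component produces torque: τ = F R sinθ = (46.1)(0.725) sin 75.6° = 32.37 N·m.
Newton's second law for rotation, τ = Iα, gives α = τ/I = 32.37/1.783 = 18.16 rad/s².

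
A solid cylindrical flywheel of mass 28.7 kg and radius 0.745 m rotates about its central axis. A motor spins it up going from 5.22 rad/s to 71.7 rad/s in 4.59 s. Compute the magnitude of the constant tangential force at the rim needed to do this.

I = ½MR² = (1/2)(28.7)(0.745)² = 7.965 kg·m².
α = Δω/Δt = (71.7 − 5.22)/4.59 = 14.48 rad/s².
The required torque is τ = Iα = (7.965)(14.48) = 115.4 N·m.
A tangential force at the rim gives τ = FR, so F = τ/R = 115.4/0.745 = 154.8 N.

F ≈ 155 N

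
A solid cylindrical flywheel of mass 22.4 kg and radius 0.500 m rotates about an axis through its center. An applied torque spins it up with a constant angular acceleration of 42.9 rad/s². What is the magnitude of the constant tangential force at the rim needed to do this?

F ≈ 240 N

I = ½MR² = (1/2)(22.4)(0.500)² = 2.800 kg·m².
The required torque is τ = Iα = (2.800)(42.90) = 120.1 N·m.
A tangential force at the rim gives τ = FR, so F = τ/R = 120.1/0.500 = 240.2 N.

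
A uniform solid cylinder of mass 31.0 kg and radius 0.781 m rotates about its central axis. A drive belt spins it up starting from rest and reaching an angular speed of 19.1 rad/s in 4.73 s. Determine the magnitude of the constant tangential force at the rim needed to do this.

F ≈ 48.9 N

I = ½MR² = (1/2)(31.0)(0.781)² = 9.454 kg·m².
α = Δω/Δt = (19.1 − 0)/4.73 = 4.038 rad/s².
The required torque is τ = Iα = (9.454)(4.038) = 38.18 N·m.
A tangential force at the rim gives τ = FR, so F = τ/R = 38.18/0.781 = 48.88 N.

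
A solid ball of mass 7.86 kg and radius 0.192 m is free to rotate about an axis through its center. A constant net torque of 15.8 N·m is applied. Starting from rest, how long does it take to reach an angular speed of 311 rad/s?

I = (2/5)MR² = (2/5)(7.86)(0.192)² = 0.1159 kg·m².
α = τ/I = 15.8/0.1159 = 136.3 rad/s².
ω = αt ⇒ t = ω/α = 311/136.3 = 2.281 s.

t ≈ 2.28 s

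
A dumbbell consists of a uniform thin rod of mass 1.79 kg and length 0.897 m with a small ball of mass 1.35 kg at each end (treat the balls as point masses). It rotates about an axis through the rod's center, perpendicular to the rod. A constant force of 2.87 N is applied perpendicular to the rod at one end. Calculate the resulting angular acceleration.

I_rod = (1/12)ML² = (1/12)(1.79)(0.897)² = 0.1200 kg·m².
I_balls = 2·m·(L/2)² = 2(1.35)(0.4485)² = 0.5431 kg·m².
Total I = 0.6631 kg·m².
τ = F·(L/2) = (2.87)(0.449) = 1.287 N·m.
α = τ/I = 1.287/0.6631 = 1.941 rad/s².

α ≈ 1.94 rad/s²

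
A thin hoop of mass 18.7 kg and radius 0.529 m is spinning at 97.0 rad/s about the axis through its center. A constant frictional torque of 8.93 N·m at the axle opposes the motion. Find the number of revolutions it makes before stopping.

I = MR² = (18.7)(0.529)² = 5.233 kg·m².
The net torque has magnitude 8.93 N·m, opposing ω.
|α| = τ/I = 8.930/5.233 = 1.706 rad/s² (deceleration).
ω² = ω₀² − 2|α|θ with ω = 0 ⇒ θ = ω₀²/(2|α|) = 2757 rad = 438.8 rev.

≈ 439 revolutions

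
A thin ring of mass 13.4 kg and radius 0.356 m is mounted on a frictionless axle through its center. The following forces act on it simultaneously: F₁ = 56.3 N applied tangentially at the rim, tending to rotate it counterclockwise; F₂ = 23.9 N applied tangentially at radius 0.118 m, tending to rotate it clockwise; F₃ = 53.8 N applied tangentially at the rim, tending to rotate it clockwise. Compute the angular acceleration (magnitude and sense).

α ≈ 1.14 rad/s², clockwise

I = MR² = (13.4)(0.356)² = 1.698 kg·m².
Taking counterclockwise as positive: τ₁ = +(56.3)(0.356) = +20.04 N·m; τ₂ = −(23.9)(0.118) = −2.820 N·m; τ₃ = −(53.8)(0.356) = −19.15 N·m.
Net torque τ = -1.930 N·m.
α = τ/I = -1.930/1.698 = -1.137 rad/s².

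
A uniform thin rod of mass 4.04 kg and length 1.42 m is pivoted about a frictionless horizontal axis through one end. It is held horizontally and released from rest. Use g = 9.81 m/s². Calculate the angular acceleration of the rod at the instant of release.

α ≈ 10.4 rad/s²

About the pivot, I = (1/3)ML² = (1/3)(4.04)(1.42)² = 2.715 kg·m².
The weight acts at the center, a distance L/2 = 0.7100 m from the pivot; τ = Mg(L/2) = 28.14 N·m.
α = τ/I = 28.14/2.715 = 10.36 rad/s².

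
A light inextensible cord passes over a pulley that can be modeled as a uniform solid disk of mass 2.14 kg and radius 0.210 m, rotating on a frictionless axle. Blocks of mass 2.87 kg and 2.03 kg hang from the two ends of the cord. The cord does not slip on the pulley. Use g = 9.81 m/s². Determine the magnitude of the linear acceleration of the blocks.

a ≈ 1.38 m/s²

I = ½MR² = (1/2)(2.14)(0.210)² = 0.04719 kg·m².
Heavier block: m₁g − T₁ = m₁a. Lighter block: T₂ − m₂g = m₂a.
Pulley: (T₁ − T₂)R = Iα = I(a/R), so T₁ − T₂ = (I/R²)a = (1/2)M_p a = 1.070·a.
Adding the three: (m₁ − m₂)g = (m₁ + m₂ + 1.070)a, so a = (2.87 − 2.03)(9.81)/(2.87 + 2.03 + 1.070) = 1.380 m/s².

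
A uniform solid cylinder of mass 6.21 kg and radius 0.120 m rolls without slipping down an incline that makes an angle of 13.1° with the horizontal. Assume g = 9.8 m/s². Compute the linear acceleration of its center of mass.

Translation along the incline: Mg sinθ − f = Ma.
Rotation about the center: fR = Iα with I = ½MR². No-slip gives a = αR, so f = (I/R²)a = (1/2)M a.
Substituting: Mg sinθ = (1 + 0.5000)Ma, so a = g sinθ/(1 + 0.5000) = (9.8) sin 13.1° / 1.500 = 1.481 m/s².

a ≈ 1.48 m/s²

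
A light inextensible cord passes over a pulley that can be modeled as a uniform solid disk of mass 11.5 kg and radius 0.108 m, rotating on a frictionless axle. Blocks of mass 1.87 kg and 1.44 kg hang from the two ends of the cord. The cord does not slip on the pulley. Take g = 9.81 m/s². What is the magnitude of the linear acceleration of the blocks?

a ≈ 0.466 m/s²

I = ½MR² = (1/2)(11.5)(0.108)² = 0.06707 kg·m².
Heavier block: m₁g − T₁ = m₁a. Lighter block: T₂ − m₂g = m₂a.
Pulley: (T₁ − T₂)R = Iα = I(a/R), so T₁ − T₂ = (I/R²)a = (1/2)M_p a = 5.750·a.
Adding the three: (m₁ − m₂)g = (m₁ + m₂ + 5.750)a, so a = (1.87 − 1.44)(9.81)/(1.87 + 1.44 + 5.750) = 0.4656 m/s².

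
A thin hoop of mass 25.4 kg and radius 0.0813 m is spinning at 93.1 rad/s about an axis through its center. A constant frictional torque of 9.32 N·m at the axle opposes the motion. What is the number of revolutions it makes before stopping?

I = MR² = (25.4)(0.0813)² = 0.1679 kg·m².
The net torque has magnitude 9.32 N·m, opposing ω.
|α| = τ/I = 9.320/0.1679 = 55.51 rad/s² (deceleration).
ω² = ω₀² − 2|α|θ with ω = 0 ⇒ θ = ω₀²/(2|α|) = 78.07 rad = 12.42 rev.

≈ 12.4 revolutions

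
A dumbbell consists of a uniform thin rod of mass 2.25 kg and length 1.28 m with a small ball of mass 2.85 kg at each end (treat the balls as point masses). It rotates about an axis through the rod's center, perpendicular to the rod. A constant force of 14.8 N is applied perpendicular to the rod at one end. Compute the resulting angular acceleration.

I_rod = (1/12)ML² = (1/12)(2.25)(1.28)² = 0.3072 kg·m².
I_balls = 2·m·(L/2)² = 2(2.85)(0.6400)² = 2.335 kg·m².
Total I = 2.642 kg·m².
τ = F·(L/2) = (14.8)(0.640) = 9.472 N·m.
α = τ/I = 9.472/2.642 = 3.585 rad/s².

α ≈ 3.59 rad/s²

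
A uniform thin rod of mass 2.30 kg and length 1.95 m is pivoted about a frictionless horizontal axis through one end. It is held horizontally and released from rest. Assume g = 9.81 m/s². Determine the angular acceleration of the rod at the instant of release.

About the pivot, I = (1/3)ML² = (1/3)(2.30)(1.95)² = 2.915 kg·m².
The weight acts at the center, a distance L/2 = 0.9750 m from the pivot; τ = Mg(L/2) = 22.00 N·m.
α = τ/I = 22.00/2.915 = 7.546 rad/s².
(Equivalently α = (3g/(2L)) = 7.546 rad/s².)

α ≈ 7.55 rad/s²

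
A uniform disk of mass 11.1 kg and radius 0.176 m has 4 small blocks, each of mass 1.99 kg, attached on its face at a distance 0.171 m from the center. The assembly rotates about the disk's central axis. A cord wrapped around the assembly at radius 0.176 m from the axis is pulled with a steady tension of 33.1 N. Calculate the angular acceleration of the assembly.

α ≈ 14.4 rad/s²

I_disk = ½MR² = ½(11.1)(0.176)² = 0.1719 kg·m².
I_blocks = 4·m·r² = 4(1.99)(0.171)² = 0.2328 kg·m².
Total I = 0.4047 kg·m².
τ = F r = (33.1)(0.176) = 5.826 N·m.
α = τ/I = 5.826/0.4047 = 14.40 rad/s².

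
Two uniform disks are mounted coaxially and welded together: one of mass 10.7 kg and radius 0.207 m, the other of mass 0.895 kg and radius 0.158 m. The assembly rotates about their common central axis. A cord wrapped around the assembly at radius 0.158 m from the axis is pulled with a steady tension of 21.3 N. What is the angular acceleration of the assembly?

α ≈ 14.0 rad/s²

I = ½M₁R₁² + ½M₂R₂² = ½(10.7)(0.207)² + ½(0.895)(0.158)² = 0.2404 kg·m².
τ = F r = (21.3)(0.158) = 3.365 N·m.
α = τ/I = 3.365/0.2404 = 14.00 rad/s².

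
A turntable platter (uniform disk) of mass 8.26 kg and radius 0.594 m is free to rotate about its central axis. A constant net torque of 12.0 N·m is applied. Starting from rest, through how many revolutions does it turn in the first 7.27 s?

I = ½MR² = (1/2)(8.26)(0.594)² = 1.457 kg·m².
α = τ/I = 12.0/1.457 = 8.235 rad/s².
θ = ½αt² = ½(8.235)(7.27)² = 217.6 rad.
Revolutions = θ/(2π) = 34.64.

≈ 34.6 revolutions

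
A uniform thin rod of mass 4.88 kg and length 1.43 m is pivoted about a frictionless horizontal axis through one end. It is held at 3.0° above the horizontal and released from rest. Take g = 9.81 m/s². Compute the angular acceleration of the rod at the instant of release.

α ≈ 10.3 rad/s²

About the pivot, I = (1/3)ML² = (1/3)(4.88)(1.43)² = 3.326 kg·m².
The weight acts at the center, a distance L/2 = 0.7150 m from the pivot; τ = Mg(L/2) cos 3.0° = 34.18 N·m.
α = τ/I = 34.18/3.326 = 10.28 rad/s².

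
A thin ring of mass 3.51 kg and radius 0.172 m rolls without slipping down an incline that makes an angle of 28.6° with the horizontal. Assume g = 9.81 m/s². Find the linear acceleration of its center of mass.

Translation along the incline: Mg sinθ − f = Ma.
Rotation about the center: fR = Iα with I = MR². No-slip gives a = αR, so f = (I/R²)a = M a.
Substituting: Mg sinθ = (1 + 1.000)Ma, so a = g sinθ/(1 + 1.000) = (9.81) sin 28.6° / 2.000 = 2.348 m/s².

a ≈ 2.35 m/s²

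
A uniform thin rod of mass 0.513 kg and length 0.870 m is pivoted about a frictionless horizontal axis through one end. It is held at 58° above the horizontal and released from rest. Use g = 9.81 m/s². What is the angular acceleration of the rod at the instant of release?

About the pivot, I = (1/3)ML² = (1/3)(0.513)(0.870)² = 0.1294 kg·m².
The weight acts at the center, a distance L/2 = 0.4350 m from the pivot; τ = Mg(L/2) cos 58° = 1.160 N·m.
α = τ/I = 1.160/0.1294 = 8.963 rad/s².
(Equivalently α = (3g/(2L)) cos 58° = 8.963 rad/s².)

α ≈ 8.96 rad/s²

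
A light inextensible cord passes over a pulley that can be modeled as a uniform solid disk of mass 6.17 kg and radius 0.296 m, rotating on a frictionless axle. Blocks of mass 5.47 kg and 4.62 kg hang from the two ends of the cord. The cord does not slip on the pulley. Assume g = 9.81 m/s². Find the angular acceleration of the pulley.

I = ½MR² = (1/2)(6.17)(0.296)² = 0.2703 kg·m².
Heavier block: m₁g − T₁ = m₁a. Lighter block: T₂ − m₂g = m₂a.
Pulley: (T₁ − T₂)R = Iα = I(a/R), so T₁ − T₂ = (I/R²)a = (1/2)M_p a = 3.085·a.
Adding the three: (m₁ − m₂)g = (m₁ + m₂ + 3.085)a, so a = (5.47 − 4.62)(9.81)/(5.47 + 4.62 + 3.085) = 0.6329 m/s².
α = a/R = 0.6329/0.296 = 2.138 rad/s².

α ≈ 2.14 rad/s²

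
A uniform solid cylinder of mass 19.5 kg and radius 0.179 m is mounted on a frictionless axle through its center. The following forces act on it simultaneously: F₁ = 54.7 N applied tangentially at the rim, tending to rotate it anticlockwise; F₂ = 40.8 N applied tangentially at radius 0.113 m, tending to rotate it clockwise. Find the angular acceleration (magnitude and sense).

α ≈ 16.6 rad/s², anticlockwise

I = ½MR² = (1/2)(19.5)(0.179)² = 0.3124 kg·m².
Taking anticlockwise as positive: τ₁ = +(54.7)(0.179) = +9.791 N·m; τ₂ = −(40.8)(0.113) = −4.610 N·m.
Net torque τ = 5.181 N·m.
α = τ/I = 5.181/0.3124 = 16.58 rad/s².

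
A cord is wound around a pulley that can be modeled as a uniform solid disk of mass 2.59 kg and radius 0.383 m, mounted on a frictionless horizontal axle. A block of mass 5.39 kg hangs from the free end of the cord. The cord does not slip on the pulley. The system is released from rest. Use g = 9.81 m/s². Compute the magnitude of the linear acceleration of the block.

I = ½MR² = (1/2)(2.59)(0.383)² = 0.1900 kg·m².
Block: mg − T = ma. Pulley: TR = Iα. No-slip: a = αR, so T = (I/R²)a = 1.295·a.
Then mg = (m + 1.295)a, so a = (5.39)(9.81)/(5.39 + 1.295) = 7.910 m/s².

a ≈ 7.91 m/s²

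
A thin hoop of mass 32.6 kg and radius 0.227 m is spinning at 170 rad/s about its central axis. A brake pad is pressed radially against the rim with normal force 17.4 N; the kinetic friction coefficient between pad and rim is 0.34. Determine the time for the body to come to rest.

t ≈ 213 s

I = MR² = (32.6)(0.227)² = 1.680 kg·m².
Friction force f = μN = (0.34)(17.4) = 5.916 N at the rim; torque magnitude τ = fR = 1.343 N·m, opposing ω.
|α| = τ/I = 1.343/1.680 = 0.7994 rad/s² (deceleration).
0 = ω₀ − |α|t ⇒ t = ω₀/|α| = 170/0.7994 = 212.6 s.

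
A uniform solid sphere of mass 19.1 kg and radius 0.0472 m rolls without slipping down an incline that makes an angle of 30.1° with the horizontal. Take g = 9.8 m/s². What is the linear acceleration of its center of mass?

a ≈ 3.51 m/s²

Translation along the incline: Mg sinθ − f = Ma.
Rotation about the center: fR = Iα with I = (2/5)MR². No-slip gives a = αR, so f = (I/R²)a = (2/5)M a.
Substituting: Mg sinθ = (1 + 0.4000)Ma, so a = g sinθ/(1 + 0.4000) = (9.8) sin 30.1° / 1.400 = 3.511 m/s².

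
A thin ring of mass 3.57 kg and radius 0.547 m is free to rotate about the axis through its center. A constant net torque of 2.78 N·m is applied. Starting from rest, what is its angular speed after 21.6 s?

I = MR² = (3.57)(0.547)² = 1.068 kg·m².
α = τ/I = 2.78/1.068 = 2.603 rad/s².
ω = ω₀ + αt = 0 + (2.603)(21.6) = 56.22 rad/s.

ω ≈ 56.2 rad/s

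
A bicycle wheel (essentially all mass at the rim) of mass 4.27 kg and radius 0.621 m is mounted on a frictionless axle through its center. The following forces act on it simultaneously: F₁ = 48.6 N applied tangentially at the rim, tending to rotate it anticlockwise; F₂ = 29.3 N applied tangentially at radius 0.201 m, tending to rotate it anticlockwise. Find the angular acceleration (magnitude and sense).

α ≈ 21.9 rad/s², anticlockwise

I = MR² = (4.27)(0.621)² = 1.647 kg·m².
Taking anticlockwise as positive: τ₁ = +(48.6)(0.621) = +30.18 N·m; τ₂ = +(29.3)(0.201) = +5.889 N·m.
Net torque τ = 36.07 N·m.
α = τ/I = 36.07/1.647 = 21.90 rad/s².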